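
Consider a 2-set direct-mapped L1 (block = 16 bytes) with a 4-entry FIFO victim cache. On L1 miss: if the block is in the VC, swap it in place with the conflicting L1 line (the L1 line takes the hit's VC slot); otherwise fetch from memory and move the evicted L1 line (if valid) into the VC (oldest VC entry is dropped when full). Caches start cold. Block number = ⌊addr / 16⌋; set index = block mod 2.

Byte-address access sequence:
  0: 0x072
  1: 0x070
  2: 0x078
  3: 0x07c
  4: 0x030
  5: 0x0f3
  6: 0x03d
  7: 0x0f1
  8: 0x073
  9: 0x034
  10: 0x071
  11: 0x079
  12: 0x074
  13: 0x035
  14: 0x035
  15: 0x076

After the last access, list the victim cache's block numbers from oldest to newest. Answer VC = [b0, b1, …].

#0 0x72→b7/s1 MISS; vc=[]
#1 0x70→b7/s1 L1-HIT; vc=[]
#2 0x78→b7/s1 L1-HIT; vc=[]
#3 0x7c→b7/s1 L1-HIT; vc=[]
#4 0x30→b3/s1 MISS; vc=[7]
#5 0xf3→b15/s1 MISS; vc=[7,3]
#6 0x3d→b3/s1 VC-HIT; vc=[7,15]
#7 0xf1→b15/s1 VC-HIT; vc=[7,3]
#8 0x73→b7/s1 VC-HIT; vc=[15,3]
#9 0x34→b3/s1 VC-HIT; vc=[15,7]
#10 0x71→b7/s1 VC-HIT; vc=[15,3]
#11 0x79→b7/s1 L1-HIT; vc=[15,3]
#12 0x74→b7/s1 L1-HIT; vc=[15,3]
#13 0x35→b3/s1 VC-HIT; vc=[15,7]
#14 0x35→b3/s1 L1-HIT; vc=[15,7]
#15 0x76→b7/s1 VC-HIT; vc=[15,3]

VC = [15, 3]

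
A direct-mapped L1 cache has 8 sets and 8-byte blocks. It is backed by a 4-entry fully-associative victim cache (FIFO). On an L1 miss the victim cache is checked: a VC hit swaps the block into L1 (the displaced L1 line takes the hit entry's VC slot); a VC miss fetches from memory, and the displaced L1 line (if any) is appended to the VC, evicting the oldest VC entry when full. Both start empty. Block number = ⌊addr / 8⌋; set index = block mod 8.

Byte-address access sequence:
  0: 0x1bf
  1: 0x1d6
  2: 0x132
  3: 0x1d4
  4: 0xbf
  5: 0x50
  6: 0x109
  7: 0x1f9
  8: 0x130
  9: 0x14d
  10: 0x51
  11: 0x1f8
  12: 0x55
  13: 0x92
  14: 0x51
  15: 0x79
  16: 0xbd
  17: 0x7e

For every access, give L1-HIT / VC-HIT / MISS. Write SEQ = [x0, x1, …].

  [0] addr=0x1bf blk=55 s=7: MISS | VC []
  [1] addr=0x1d6 blk=58 s=2: MISS | VC []
  [2] addr=0x132 blk=38 s=6: MISS | VC []
  [3] addr=0x1d4 blk=58 s=2: L1-HIT | VC []
  [4] addr=0xbf blk=23 s=7: MISS | VC [55]
  [5] addr=0x50 blk=10 s=2: MISS | VC [55, 58]
  [6] addr=0x109 blk=33 s=1: MISS | VC [55, 58]
  [7] addr=0x1f9 blk=63 s=7: MISS | VC [55, 58, 23]
  [8] addr=0x130 blk=38 s=6: L1-HIT | VC [55, 58, 23]
  [9] addr=0x14d blk=41 s=1: MISS | VC [55, 58, 23, 33]
  [10] addr=0x51 blk=10 s=2: L1-HIT | VC [55, 58, 23, 33]
  [11] addr=0x1f8 blk=63 s=7: L1-HIT | VC [55, 58, 23, 33]
  [12] addr=0x55 blk=10 s=2: L1-HIT | VC [55, 58, 23, 33]
  [13] addr=0x92 blk=18 s=2: MISS | VC [58, 23, 33, 10]
  [14] addr=0x51 blk=10 s=2: VC-HIT | VC [58, 23, 33, 18]
  [15] addr=0x79 blk=15 s=7: MISS | VC [23, 33, 18, 63]
  [16] addr=0xbd blk=23 s=7: VC-HIT | VC [15, 33, 18, 63]
  [17] addr=0x7e blk=15 s=7: VC-HIT | VC [23, 33, 18, 63]

SEQ = [MISS, MISS, MISS, L1-HIT, MISS, MISS, MISS, MISS, L1-HIT, MISS, L1-HIT, L1-HIT, L1-HIT, MISS, VC-HIT, MISS, VC-HIT, VC-HIT]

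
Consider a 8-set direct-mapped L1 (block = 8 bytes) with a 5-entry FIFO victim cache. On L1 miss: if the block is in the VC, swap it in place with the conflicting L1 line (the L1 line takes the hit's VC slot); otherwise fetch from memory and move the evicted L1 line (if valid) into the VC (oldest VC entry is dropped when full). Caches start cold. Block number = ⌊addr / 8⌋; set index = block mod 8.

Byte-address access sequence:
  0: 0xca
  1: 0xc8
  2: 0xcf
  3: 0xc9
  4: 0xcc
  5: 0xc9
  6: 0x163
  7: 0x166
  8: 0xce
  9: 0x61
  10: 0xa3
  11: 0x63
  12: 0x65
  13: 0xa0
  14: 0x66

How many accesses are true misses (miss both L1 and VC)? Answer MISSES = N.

  [0] addr=0xca blk=25 s=1: MISS | VC []
  [1] addr=0xc8 blk=25 s=1: L1-HIT | VC []
  [2] addr=0xcf blk=25 s=1: L1-HIT | VC []
  [3] addr=0xc9 blk=25 s=1: L1-HIT | VC []
  [4] addr=0xcc blk=25 s=1: L1-HIT | VC []
  [5] addr=0xc9 blk=25 s=1: L1-HIT | VC []
  [6] addr=0x163 blk=44 s=4: MISS | VC []
  [7] addr=0x166 blk=44 s=4: L1-HIT | VC []
  [8] addr=0xce blk=25 s=1: L1-HIT | VC []
  [9] addr=0x61 blk=12 s=4: MISS | VC [44]
  [10] addr=0xa3 blk=20 s=4: MISS | VC [44, 12]
  [11] addr=0x63 blk=12 s=4: VC-HIT | VC [44, 20]
  [12] addr=0x65 blk=12 s=4: L1-HIT | VC [44, 20]
  [13] addr=0xa0 blk=20 s=4: VC-HIT | VC [44, 12]
  [14] addr=0x66 blk=12 s=4: VC-HIT | VC [44, 20]

MISSES = 4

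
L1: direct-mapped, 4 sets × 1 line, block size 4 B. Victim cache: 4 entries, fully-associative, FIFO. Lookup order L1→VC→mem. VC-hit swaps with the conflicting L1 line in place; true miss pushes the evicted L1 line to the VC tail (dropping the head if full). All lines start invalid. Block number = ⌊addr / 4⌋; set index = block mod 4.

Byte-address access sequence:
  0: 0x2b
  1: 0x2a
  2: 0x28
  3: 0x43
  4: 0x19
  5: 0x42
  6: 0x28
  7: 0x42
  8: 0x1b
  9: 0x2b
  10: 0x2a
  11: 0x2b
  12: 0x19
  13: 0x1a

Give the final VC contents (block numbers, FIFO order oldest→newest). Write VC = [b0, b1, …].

VC = [10]

#0 0x2b→b10/s2 MISS; vc=[]
#1 0x2a→b10/s2 L1-HIT; vc=[]
#2 0x28→b10/s2 L1-HIT; vc=[]
#3 0x43→b16/s0 MISS; vc=[]
#4 0x19→b6/s2 MISS; vc=[10]
#5 0x42→b16/s0 L1-HIT; vc=[10]
#6 0x28→b10/s2 VC-HIT; vc=[6]
#7 0x42→b16/s0 L1-HIT; vc=[6]
#8 0x1b→b6/s2 VC-HIT; vc=[10]
#9 0x2b→b10/s2 VC-HIT; vc=[6]
#10 0x2a→b10/s2 L1-HIT; vc=[6]
#11 0x2b→b10/s2 L1-HIT; vc=[6]
#12 0x19→b6/s2 VC-HIT; vc=[10]
#13 0x1a→b6/s2 L1-HIT; vc=[10]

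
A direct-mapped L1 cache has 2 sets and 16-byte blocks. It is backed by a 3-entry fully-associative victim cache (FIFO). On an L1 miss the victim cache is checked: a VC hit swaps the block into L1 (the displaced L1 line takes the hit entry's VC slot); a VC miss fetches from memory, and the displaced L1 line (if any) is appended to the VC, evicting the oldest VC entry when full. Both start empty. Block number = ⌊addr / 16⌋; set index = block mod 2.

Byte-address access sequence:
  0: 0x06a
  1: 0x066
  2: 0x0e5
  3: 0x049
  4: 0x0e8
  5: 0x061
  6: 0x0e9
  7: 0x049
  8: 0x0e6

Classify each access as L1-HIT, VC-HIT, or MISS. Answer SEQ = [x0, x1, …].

  [0] addr=0x6a blk=6 s=0: MISS | VC []
  [1] addr=0x66 blk=6 s=0: L1-HIT | VC []
  [2] addr=0xe5 blk=14 s=0: MISS | VC [6]
  [3] addr=0x49 blk=4 s=0: MISS | VC [6, 14]
  [4] addr=0xe8 blk=14 s=0: VC-HIT | VC [6, 4]
  [5] addr=0x61 blk=6 s=0: VC-HIT | VC [14, 4]
  [6] addr=0xe9 blk=14 s=0: VC-HIT | VC [6, 4]
  [7] addr=0x49 blk=4 s=0: VC-HIT | VC [6, 14]
  [8] addr=0xe6 blk=14 s=0: VC-HIT | VC [6, 4]

SEQ = [MISS, L1-HIT, MISS, MISS, VC-HIT, VC-HIT, VC-HIT, VC-HIT, VC-HIT]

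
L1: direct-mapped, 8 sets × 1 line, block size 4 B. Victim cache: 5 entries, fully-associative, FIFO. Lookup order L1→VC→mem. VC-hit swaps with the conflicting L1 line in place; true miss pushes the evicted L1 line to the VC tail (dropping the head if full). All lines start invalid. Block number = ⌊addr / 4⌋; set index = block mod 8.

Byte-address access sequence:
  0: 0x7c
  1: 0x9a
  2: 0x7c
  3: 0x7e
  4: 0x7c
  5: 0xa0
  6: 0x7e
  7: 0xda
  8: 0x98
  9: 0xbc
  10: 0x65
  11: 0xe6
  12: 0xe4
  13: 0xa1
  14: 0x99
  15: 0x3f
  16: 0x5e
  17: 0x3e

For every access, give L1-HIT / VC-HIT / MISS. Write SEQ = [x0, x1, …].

SEQ = [MISS, MISS, L1-HIT, L1-HIT, L1-HIT, MISS, L1-HIT, MISS, VC-HIT, MISS, MISS, MISS, L1-HIT, L1-HIT, L1-HIT, MISS, MISS, VC-HIT]

#0 0x7c→b31/s7 MISS; vc=[]
#1 0x9a→b38/s6 MISS; vc=[]
#2 0x7c→b31/s7 L1-HIT; vc=[]
#3 0x7e→b31/s7 L1-HIT; vc=[]
#4 0x7c→b31/s7 L1-HIT; vc=[]
#5 0xa0→b40/s0 MISS; vc=[]
#6 0x7e→b31/s7 L1-HIT; vc=[]
#7 0xda→b54/s6 MISS; vc=[38]
#8 0x98→b38/s6 VC-HIT; vc=[54]
#9 0xbc→b47/s7 MISS; vc=[54,31]
#10 0x65→b25/s1 MISS; vc=[54,31]
#11 0xe6→b57/s1 MISS; vc=[54,31,25]
#12 0xe4→b57/s1 L1-HIT; vc=[54,31,25]
#13 0xa1→b40/s0 L1-HIT; vc=[54,31,25]
#14 0x99→b38/s6 L1-HIT; vc=[54,31,25]
#15 0x3f→b15/s7 MISS; vc=[54,31,25,47]
#16 0x5e→b23/s7 MISS; vc=[54,31,25,47,15]
#17 0x3e→b15/s7 VC-HIT; vc=[54,31,25,47,23]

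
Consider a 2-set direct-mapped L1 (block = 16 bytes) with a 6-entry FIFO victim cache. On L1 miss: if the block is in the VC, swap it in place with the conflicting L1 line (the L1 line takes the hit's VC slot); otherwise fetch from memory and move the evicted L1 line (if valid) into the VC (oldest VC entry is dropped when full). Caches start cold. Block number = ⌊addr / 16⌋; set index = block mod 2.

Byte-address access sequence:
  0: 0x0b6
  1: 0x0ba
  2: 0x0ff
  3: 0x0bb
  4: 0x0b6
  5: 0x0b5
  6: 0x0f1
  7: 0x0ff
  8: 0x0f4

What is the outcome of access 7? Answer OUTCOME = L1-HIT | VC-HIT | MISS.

0: 0xb6 (blk 11, set 1) → MISS  vc=[]
1: 0xba (blk 11, set 1) → L1-HIT  vc=[]
2: 0xff (blk 15, set 1) → MISS  vc=[11]
3: 0xbb (blk 11, set 1) → VC-HIT  vc=[15]
4: 0xb6 (blk 11, set 1) → L1-HIT  vc=[15]
5: 0xb5 (blk 11, set 1) → L1-HIT  vc=[15]
6: 0xf1 (blk 15, set 1) → VC-HIT  vc=[11]
7: 0xff (blk 15, set 1) → L1-HIT  vc=[11]
8: 0xf4 (blk 15, set 1) → L1-HIT  vc=[11]

OUTCOME = L1-HIT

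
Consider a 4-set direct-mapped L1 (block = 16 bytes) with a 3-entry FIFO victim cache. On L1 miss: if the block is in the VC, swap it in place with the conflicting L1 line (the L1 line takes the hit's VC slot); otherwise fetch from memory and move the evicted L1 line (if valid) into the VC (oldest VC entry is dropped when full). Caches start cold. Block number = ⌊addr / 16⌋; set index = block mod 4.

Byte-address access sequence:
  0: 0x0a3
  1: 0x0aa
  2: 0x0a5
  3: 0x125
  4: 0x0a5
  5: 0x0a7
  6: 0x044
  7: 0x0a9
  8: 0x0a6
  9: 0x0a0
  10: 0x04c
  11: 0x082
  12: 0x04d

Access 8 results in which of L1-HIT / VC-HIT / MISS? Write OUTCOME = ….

  [0] addr=0xa3 blk=10 s=2: MISS | VC []
  [1] addr=0xaa blk=10 s=2: L1-HIT | VC []
  [2] addr=0xa5 blk=10 s=2: L1-HIT | VC []
  [3] addr=0x125 blk=18 s=2: MISS | VC [10]
  [4] addr=0xa5 blk=10 s=2: VC-HIT | VC [18]
  [5] addr=0xa7 blk=10 s=2: L1-HIT | VC [18]
  [6] addr=0x44 blk=4 s=0: MISS | VC [18]
  [7] addr=0xa9 blk=10 s=2: L1-HIT | VC [18]
  [8] addr=0xa6 blk=10 s=2: L1-HIT | VC [18]
  [9] addr=0xa0 blk=10 s=2: L1-HIT | VC [18]
  [10] addr=0x4c blk=4 s=0: L1-HIT | VC [18]
  [11] addr=0x82 blk=8 s=0: MISS | VC [18, 4]
  [12] addr=0x4d blk=4 s=0: VC-HIT | VC [18, 8]

OUTCOME = L1-HIT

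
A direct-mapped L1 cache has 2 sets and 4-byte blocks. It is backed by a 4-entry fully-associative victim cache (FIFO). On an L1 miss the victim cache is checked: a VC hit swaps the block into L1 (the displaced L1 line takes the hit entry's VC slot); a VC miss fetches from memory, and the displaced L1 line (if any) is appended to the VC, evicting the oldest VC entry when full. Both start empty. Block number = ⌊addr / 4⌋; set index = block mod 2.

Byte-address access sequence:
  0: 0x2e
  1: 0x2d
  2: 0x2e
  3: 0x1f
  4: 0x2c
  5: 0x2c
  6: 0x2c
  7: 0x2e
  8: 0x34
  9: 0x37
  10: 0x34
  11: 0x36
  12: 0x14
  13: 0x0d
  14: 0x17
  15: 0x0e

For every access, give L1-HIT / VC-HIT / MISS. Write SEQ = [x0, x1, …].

  [0] addr=0x2e blk=11 s=1: MISS | VC []
  [1] addr=0x2d blk=11 s=1: L1-HIT | VC []
  [2] addr=0x2e blk=11 s=1: L1-HIT | VC []
  [3] addr=0x1f blk=7 s=1: MISS | VC [11]
  [4] addr=0x2c blk=11 s=1: VC-HIT | VC [7]
  [5] addr=0x2c blk=11 s=1: L1-HIT | VC [7]
  [6] addr=0x2c blk=11 s=1: L1-HIT | VC [7]
  [7] addr=0x2e blk=11 s=1: L1-HIT | VC [7]
  [8] addr=0x34 blk=13 s=1: MISS | VC [7, 11]
  [9] addr=0x37 blk=13 s=1: L1-HIT | VC [7, 11]
  [10] addr=0x34 blk=13 s=1: L1-HIT | VC [7, 11]
  [11] addr=0x36 blk=13 s=1: L1-HIT | VC [7, 11]
  [12] addr=0x14 blk=5 s=1: MISS | VC [7, 11, 13]
  [13] addr=0xd blk=3 s=1: MISS | VC [7, 11, 13, 5]
  [14] addr=0x17 blk=5 s=1: VC-HIT | VC [7, 11, 13, 3]
  [15] addr=0xe blk=3 s=1: VC-HIT | VC [7, 11, 13, 5]

SEQ = [MISS, L1-HIT, L1-HIT, MISS, VC-HIT, L1-HIT, L1-HIT, L1-HIT, MISS, L1-HIT, L1-HIT, L1-HIT, MISS, MISS, VC-HIT, VC-HIT]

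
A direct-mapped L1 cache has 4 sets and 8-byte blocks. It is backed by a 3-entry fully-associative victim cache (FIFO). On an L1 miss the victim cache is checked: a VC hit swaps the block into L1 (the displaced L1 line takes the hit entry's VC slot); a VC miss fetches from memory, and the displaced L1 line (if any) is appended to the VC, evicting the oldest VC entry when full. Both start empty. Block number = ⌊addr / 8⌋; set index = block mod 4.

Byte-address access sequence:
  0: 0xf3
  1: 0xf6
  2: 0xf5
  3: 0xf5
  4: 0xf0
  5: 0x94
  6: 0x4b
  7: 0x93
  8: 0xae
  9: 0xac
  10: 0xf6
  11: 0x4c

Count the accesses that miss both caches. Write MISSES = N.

  [0] addr=0xf3 blk=30 s=2: MISS | VC []
  [1] addr=0xf6 blk=30 s=2: L1-HIT | VC []
  [2] addr=0xf5 blk=30 s=2: L1-HIT | VC []
  [3] addr=0xf5 blk=30 s=2: L1-HIT | VC []
  [4] addr=0xf0 blk=30 s=2: L1-HIT | VC []
  [5] addr=0x94 blk=18 s=2: MISS | VC [30]
  [6] addr=0x4b blk=9 s=1: MISS | VC [30]
  [7] addr=0x93 blk=18 s=2: L1-HIT | VC [30]
  [8] addr=0xae blk=21 s=1: MISS | VC [30, 9]
  [9] addr=0xac blk=21 s=1: L1-HIT | VC [30, 9]
  [10] addr=0xf6 blk=30 s=2: VC-HIT | VC [18, 9]
  [11] addr=0x4c blk=9 s=1: VC-HIT | VC [18, 21]

MISSES = 4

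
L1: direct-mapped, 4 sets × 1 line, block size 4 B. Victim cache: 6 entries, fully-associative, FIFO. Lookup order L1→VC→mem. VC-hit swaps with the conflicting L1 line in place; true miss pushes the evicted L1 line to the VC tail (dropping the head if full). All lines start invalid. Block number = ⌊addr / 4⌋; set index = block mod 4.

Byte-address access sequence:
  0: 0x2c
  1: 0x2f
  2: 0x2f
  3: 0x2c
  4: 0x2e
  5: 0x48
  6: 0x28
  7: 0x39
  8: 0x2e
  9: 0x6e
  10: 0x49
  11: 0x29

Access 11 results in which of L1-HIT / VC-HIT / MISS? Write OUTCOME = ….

OUTCOME = VC-HIT

  [0] addr=0x2c blk=11 s=3: MISS | VC []
  [1] addr=0x2f blk=11 s=3: L1-HIT | VC []
  [2] addr=0x2f blk=11 s=3: L1-HIT | VC []
  [3] addr=0x2c blk=11 s=3: L1-HIT | VC []
  [4] addr=0x2e blk=11 s=3: L1-HIT | VC []
  [5] addr=0x48 blk=18 s=2: MISS | VC []
  [6] addr=0x28 blk=10 s=2: MISS | VC [18]
  [7] addr=0x39 blk=14 s=2: MISS | VC [18, 10]
  [8] addr=0x2e blk=11 s=3: L1-HIT | VC [18, 10]
  [9] addr=0x6e blk=27 s=3: MISS | VC [18, 10, 11]
  [10] addr=0x49 blk=18 s=2: VC-HIT | VC [14, 10, 11]
  [11] addr=0x29 blk=10 s=2: VC-HIT | VC [14, 18, 11]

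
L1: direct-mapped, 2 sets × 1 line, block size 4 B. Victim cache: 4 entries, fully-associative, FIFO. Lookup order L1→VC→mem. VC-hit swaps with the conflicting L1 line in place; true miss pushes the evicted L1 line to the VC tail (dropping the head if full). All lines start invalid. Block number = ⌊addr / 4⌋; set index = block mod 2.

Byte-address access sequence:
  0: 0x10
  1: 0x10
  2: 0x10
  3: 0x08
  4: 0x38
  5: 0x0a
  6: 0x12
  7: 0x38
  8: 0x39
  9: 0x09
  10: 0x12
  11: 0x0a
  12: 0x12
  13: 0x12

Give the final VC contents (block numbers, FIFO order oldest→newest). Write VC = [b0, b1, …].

  [0] addr=0x10 blk=4 s=0: MISS | VC []
  [1] addr=0x10 blk=4 s=0: L1-HIT | VC []
  [2] addr=0x10 blk=4 s=0: L1-HIT | VC []
  [3] addr=0x8 blk=2 s=0: MISS | VC [4]
  [4] addr=0x38 blk=14 s=0: MISS | VC [4, 2]
  [5] addr=0xa blk=2 s=0: VC-HIT | VC [4, 14]
  [6] addr=0x12 blk=4 s=0: VC-HIT | VC [2, 14]
  [7] addr=0x38 blk=14 s=0: VC-HIT | VC [2, 4]
  [8] addr=0x39 blk=14 s=0: L1-HIT | VC [2, 4]
  [9] addr=0x9 blk=2 s=0: VC-HIT | VC [14, 4]
  [10] addr=0x12 blk=4 s=0: VC-HIT | VC [14, 2]
  [11] addr=0xa blk=2 s=0: VC-HIT | VC [14, 4]
  [12] addr=0x12 blk=4 s=0: VC-HIT | VC [14, 2]
  [13] addr=0x12 blk=4 s=0: L1-HIT | VC [14, 2]

VC = [14, 2]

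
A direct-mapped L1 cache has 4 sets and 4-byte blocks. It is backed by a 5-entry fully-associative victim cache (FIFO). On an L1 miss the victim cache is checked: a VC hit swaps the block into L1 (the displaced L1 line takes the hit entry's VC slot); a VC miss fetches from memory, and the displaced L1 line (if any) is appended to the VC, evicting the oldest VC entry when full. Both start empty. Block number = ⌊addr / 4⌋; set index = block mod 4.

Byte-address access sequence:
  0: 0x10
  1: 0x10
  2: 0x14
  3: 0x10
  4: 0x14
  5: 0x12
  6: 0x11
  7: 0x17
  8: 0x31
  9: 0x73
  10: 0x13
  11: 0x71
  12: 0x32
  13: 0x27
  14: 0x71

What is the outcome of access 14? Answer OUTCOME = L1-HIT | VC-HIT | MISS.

  [0] addr=0x10 blk=4 s=0: MISS | VC []
  [1] addr=0x10 blk=4 s=0: L1-HIT | VC []
  [2] addr=0x14 blk=5 s=1: MISS | VC []
  [3] addr=0x10 blk=4 s=0: L1-HIT | VC []
  [4] addr=0x14 blk=5 s=1: L1-HIT | VC []
  [5] addr=0x12 blk=4 s=0: L1-HIT | VC []
  [6] addr=0x11 blk=4 s=0: L1-HIT | VC []
  [7] addr=0x17 blk=5 s=1: L1-HIT | VC []
  [8] addr=0x31 blk=12 s=0: MISS | VC [4]
  [9] addr=0x73 blk=28 s=0: MISS | VC [4, 12]
  [10] addr=0x13 blk=4 s=0: VC-HIT | VC [28, 12]
  [11] addr=0x71 blk=28 s=0: VC-HIT | VC [4, 12]
  [12] addr=0x32 blk=12 s=0: VC-HIT | VC [4, 28]
  [13] addr=0x27 blk=9 s=1: MISS | VC [4, 28, 5]
  [14] addr=0x71 blk=28 s=0: VC-HIT | VC [4, 12, 5]

OUTCOME = VC-HIT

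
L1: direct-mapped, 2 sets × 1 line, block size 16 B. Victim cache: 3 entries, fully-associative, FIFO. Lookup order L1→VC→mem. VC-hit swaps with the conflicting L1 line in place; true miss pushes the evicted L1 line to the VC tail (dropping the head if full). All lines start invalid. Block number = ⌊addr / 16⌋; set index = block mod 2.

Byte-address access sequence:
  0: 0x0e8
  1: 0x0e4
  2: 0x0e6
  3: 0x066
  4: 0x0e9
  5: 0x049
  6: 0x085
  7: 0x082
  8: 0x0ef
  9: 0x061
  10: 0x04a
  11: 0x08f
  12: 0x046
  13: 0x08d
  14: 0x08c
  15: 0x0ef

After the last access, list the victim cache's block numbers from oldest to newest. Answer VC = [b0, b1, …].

VC = [8, 4, 6]

#0 0xe8→b14/s0 MISS; vc=[]
#1 0xe4→b14/s0 L1-HIT; vc=[]
#2 0xe6→b14/s0 L1-HIT; vc=[]
#3 0x66→b6/s0 MISS; vc=[14]
#4 0xe9→b14/s0 VC-HIT; vc=[6]
#5 0x49→b4/s0 MISS; vc=[6,14]
#6 0x85→b8/s0 MISS; vc=[6,14,4]
#7 0x82→b8/s0 L1-HIT; vc=[6,14,4]
#8 0xef→b14/s0 VC-HIT; vc=[6,8,4]
#9 0x61→b6/s0 VC-HIT; vc=[14,8,4]
#10 0x4a→b4/s0 VC-HIT; vc=[14,8,6]
#11 0x8f→b8/s0 VC-HIT; vc=[14,4,6]
#12 0x46→b4/s0 VC-HIT; vc=[14,8,6]
#13 0x8d→b8/s0 VC-HIT; vc=[14,4,6]
#14 0x8c→b8/s0 L1-HIT; vc=[14,4,6]
#15 0xef→b14/s0 VC-HIT; vc=[8,4,6]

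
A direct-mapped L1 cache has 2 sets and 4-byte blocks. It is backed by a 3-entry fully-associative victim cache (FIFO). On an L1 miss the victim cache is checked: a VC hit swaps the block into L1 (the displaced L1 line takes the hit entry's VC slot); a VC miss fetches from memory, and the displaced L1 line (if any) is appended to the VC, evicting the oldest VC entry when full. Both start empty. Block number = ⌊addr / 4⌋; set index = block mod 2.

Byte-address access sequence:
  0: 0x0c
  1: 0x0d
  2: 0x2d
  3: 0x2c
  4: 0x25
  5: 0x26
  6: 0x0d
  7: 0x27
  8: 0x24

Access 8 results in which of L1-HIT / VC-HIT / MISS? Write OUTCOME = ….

0: 0xc (blk 3, set 1) → MISS  vc=[]
1: 0xd (blk 3, set 1) → L1-HIT  vc=[]
2: 0x2d (blk 11, set 1) → MISS  vc=[3]
3: 0x2c (blk 11, set 1) → L1-HIT  vc=[3]
4: 0x25 (blk 9, set 1) → MISS  vc=[3, 11]
5: 0x26 (blk 9, set 1) → L1-HIT  vc=[3, 11]
6: 0xd (blk 3, set 1) → VC-HIT  vc=[9, 11]
7: 0x27 (blk 9, set 1) → VC-HIT  vc=[3, 11]
8: 0x24 (blk 9, set 1) → L1-HIT  vc=[3, 11]

OUTCOME = L1-HIT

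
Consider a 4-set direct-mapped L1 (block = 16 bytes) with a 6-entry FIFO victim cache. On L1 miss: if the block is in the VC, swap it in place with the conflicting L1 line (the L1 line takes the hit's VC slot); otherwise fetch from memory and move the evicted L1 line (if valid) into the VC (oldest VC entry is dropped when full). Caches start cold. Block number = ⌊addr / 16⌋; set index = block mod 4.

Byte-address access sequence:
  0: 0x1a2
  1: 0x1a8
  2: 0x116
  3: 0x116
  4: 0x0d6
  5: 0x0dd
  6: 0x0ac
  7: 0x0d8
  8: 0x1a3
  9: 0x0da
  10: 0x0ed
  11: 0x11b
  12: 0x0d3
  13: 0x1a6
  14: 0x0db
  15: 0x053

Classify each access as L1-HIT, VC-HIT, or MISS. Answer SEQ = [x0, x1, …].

  [0] addr=0x1a2 blk=26 s=2: MISS | VC []
  [1] addr=0x1a8 blk=26 s=2: L1-HIT | VC []
  [2] addr=0x116 blk=17 s=1: MISS | VC []
  [3] addr=0x116 blk=17 s=1: L1-HIT | VC []
  [4] addr=0xd6 blk=13 s=1: MISS | VC [17]
  [5] addr=0xdd blk=13 s=1: L1-HIT | VC [17]
  [6] addr=0xac blk=10 s=2: MISS | VC [17, 26]
  [7] addr=0xd8 blk=13 s=1: L1-HIT | VC [17, 26]
  [8] addr=0x1a3 blk=26 s=2: VC-HIT | VC [17, 10]
  [9] addr=0xda blk=13 s=1: L1-HIT | VC [17, 10]
  [10] addr=0xed blk=14 s=2: MISS | VC [17, 10, 26]
  [11] addr=0x11b blk=17 s=1: VC-HIT | VC [13, 10, 26]
  [12] addr=0xd3 blk=13 s=1: VC-HIT | VC [17, 10, 26]
  [13] addr=0x1a6 blk=26 s=2: VC-HIT | VC [17, 10, 14]
  [14] addr=0xdb blk=13 s=1: L1-HIT | VC [17, 10, 14]
  [15] addr=0x53 blk=5 s=1: MISS | VC [17, 10, 14, 13]

SEQ = [MISS, L1-HIT, MISS, L1-HIT, MISS, L1-HIT, MISS, L1-HIT, VC-HIT, L1-HIT, MISS, VC-HIT, VC-HIT, VC-HIT, L1-HIT, MISS]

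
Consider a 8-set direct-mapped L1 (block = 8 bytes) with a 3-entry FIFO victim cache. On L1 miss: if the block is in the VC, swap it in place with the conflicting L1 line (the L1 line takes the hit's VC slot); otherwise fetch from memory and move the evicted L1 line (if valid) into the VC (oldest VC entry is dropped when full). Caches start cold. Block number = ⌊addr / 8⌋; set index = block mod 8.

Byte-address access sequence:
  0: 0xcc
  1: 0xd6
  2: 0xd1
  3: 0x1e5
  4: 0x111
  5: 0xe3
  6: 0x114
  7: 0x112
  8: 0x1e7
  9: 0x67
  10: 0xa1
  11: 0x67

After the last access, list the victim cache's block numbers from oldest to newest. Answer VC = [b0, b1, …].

VC = [28, 60, 20]

0: 0xcc (blk 25, set 1) → MISS  vc=[]
1: 0xd6 (blk 26, set 2) → MISS  vc=[]
2: 0xd1 (blk 26, set 2) → L1-HIT  vc=[]
3: 0x1e5 (blk 60, set 4) → MISS  vc=[]
4: 0x111 (blk 34, set 2) → MISS  vc=[26]
5: 0xe3 (blk 28, set 4) → MISS  vc=[26, 60]
6: 0x114 (blk 34, set 2) → L1-HIT  vc=[26, 60]
7: 0x112 (blk 34, set 2) → L1-HIT  vc=[26, 60]
8: 0x1e7 (blk 60, set 4) → VC-HIT  vc=[26, 28]
9: 0x67 (blk 12, set 4) → MISS  vc=[26, 28, 60]
10: 0xa1 (blk 20, set 4) → MISS  vc=[28, 60, 12]
11: 0x67 (blk 12, set 4) → VC-HIT  vc=[28, 60, 20]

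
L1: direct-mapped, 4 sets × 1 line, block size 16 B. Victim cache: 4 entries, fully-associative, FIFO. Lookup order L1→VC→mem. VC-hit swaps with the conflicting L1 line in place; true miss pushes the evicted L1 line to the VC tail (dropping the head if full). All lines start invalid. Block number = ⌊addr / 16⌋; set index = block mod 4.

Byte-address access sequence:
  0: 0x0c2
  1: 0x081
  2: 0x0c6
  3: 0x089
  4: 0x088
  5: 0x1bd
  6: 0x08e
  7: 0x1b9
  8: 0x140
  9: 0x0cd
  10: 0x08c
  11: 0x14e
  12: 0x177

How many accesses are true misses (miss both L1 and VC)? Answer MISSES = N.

0: 0xc2 (blk 12, set 0) → MISS  vc=[]
1: 0x81 (blk 8, set 0) → MISS  vc=[12]
2: 0xc6 (blk 12, set 0) → VC-HIT  vc=[8]
3: 0x89 (blk 8, set 0) → VC-HIT  vc=[12]
4: 0x88 (blk 8, set 0) → L1-HIT  vc=[12]
5: 0x1bd (blk 27, set 3) → MISS  vc=[12]
6: 0x8e (blk 8, set 0) → L1-HIT  vc=[12]
7: 0x1b9 (blk 27, set 3) → L1-HIT  vc=[12]
8: 0x140 (blk 20, set 0) → MISS  vc=[12, 8]
9: 0xcd (blk 12, set 0) → VC-HIT  vc=[20, 8]
10: 0x8c (blk 8, set 0) → VC-HIT  vc=[20, 12]
11: 0x14e (blk 20, set 0) → VC-HIT  vc=[8, 12]
12: 0x177 (blk 23, set 3) → MISS  vc=[8, 12, 27]

MISSES = 5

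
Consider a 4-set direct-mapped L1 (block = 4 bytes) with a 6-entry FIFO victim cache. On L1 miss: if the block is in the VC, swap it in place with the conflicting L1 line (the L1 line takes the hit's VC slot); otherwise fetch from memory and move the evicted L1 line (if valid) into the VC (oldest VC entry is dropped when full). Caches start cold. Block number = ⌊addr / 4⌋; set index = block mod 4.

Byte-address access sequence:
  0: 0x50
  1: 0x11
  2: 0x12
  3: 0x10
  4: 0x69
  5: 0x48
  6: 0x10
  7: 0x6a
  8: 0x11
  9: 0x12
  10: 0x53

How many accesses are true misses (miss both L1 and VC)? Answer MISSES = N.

#0 0x50→b20/s0 MISS; vc=[]
#1 0x11→b4/s0 MISS; vc=[20]
#2 0x12→b4/s0 L1-HIT; vc=[20]
#3 0x10→b4/s0 L1-HIT; vc=[20]
#4 0x69→b26/s2 MISS; vc=[20]
#5 0x48→b18/s2 MISS; vc=[20,26]
#6 0x10→b4/s0 L1-HIT; vc=[20,26]
#7 0x6a→b26/s2 VC-HIT; vc=[20,18]
#8 0x11→b4/s0 L1-HIT; vc=[20,18]
#9 0x12→b4/s0 L1-HIT; vc=[20,18]
#10 0x53→b20/s0 VC-HIT; vc=[4,18]

MISSES = 4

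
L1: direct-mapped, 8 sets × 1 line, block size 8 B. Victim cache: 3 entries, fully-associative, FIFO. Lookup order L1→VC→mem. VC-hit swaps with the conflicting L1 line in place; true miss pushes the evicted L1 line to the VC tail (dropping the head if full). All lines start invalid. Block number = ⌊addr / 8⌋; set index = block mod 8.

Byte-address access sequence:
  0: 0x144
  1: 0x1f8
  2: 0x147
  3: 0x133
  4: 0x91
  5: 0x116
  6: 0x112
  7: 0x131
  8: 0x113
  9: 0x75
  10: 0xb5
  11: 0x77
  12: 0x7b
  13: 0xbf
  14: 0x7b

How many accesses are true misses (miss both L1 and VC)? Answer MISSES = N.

MISSES = 9

  [0] addr=0x144 blk=40 s=0: MISS | VC []
  [1] addr=0x1f8 blk=63 s=7: MISS | VC []
  [2] addr=0x147 blk=40 s=0: L1-HIT | VC []
  [3] addr=0x133 blk=38 s=6: MISS | VC []
  [4] addr=0x91 blk=18 s=2: MISS | VC []
  [5] addr=0x116 blk=34 s=2: MISS | VC [18]
  [6] addr=0x112 blk=34 s=2: L1-HIT | VC [18]
  [7] addr=0x131 blk=38 s=6: L1-HIT | VC [18]
  [8] addr=0x113 blk=34 s=2: L1-HIT | VC [18]
  [9] addr=0x75 blk=14 s=6: MISS | VC [18, 38]
  [10] addr=0xb5 blk=22 s=6: MISS | VC [18, 38, 14]
  [11] addr=0x77 blk=14 s=6: VC-HIT | VC [18, 38, 22]
  [12] addr=0x7b blk=15 s=7: MISS | VC [38, 22, 63]
  [13] addr=0xbf blk=23 s=7: MISS | VC [22, 63, 15]
  [14] addr=0x7b blk=15 s=7: VC-HIT | VC [22, 63, 23]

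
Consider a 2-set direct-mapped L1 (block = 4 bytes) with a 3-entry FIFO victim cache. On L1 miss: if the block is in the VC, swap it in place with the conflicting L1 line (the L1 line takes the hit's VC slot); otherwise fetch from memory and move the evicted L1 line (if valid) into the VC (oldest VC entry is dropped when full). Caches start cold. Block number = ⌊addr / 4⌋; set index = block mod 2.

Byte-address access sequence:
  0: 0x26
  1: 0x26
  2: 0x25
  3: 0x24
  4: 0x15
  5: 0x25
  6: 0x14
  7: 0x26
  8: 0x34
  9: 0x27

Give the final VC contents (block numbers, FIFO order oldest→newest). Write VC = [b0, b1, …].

#0 0x26→b9/s1 MISS; vc=[]
#1 0x26→b9/s1 L1-HIT; vc=[]
#2 0x25→b9/s1 L1-HIT; vc=[]
#3 0x24→b9/s1 L1-HIT; vc=[]
#4 0x15→b5/s1 MISS; vc=[9]
#5 0x25→b9/s1 VC-HIT; vc=[5]
#6 0x14→b5/s1 VC-HIT; vc=[9]
#7 0x26→b9/s1 VC-HIT; vc=[5]
#8 0x34→b13/s1 MISS; vc=[5,9]
#9 0x27→b9/s1 VC-HIT; vc=[5,13]

VC = [5, 13]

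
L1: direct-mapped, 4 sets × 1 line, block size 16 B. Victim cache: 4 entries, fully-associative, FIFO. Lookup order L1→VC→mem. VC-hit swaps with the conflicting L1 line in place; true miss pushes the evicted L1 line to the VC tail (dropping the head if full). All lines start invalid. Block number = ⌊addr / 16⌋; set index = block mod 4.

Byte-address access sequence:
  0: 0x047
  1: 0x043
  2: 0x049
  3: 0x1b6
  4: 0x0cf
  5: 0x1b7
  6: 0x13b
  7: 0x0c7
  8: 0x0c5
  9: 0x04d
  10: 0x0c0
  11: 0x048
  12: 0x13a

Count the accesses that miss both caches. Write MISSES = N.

MISSES = 4

#0 0x47→b4/s0 MISS; vc=[]
#1 0x43→b4/s0 L1-HIT; vc=[]
#2 0x49→b4/s0 L1-HIT; vc=[]
#3 0x1b6→b27/s3 MISS; vc=[]
#4 0xcf→b12/s0 MISS; vc=[4]
#5 0x1b7→b27/s3 L1-HIT; vc=[4]
#6 0x13b→b19/s3 MISS; vc=[4,27]
#7 0xc7→b12/s0 L1-HIT; vc=[4,27]
#8 0xc5→b12/s0 L1-HIT; vc=[4,27]
#9 0x4d→b4/s0 VC-HIT; vc=[12,27]
#10 0xc0→b12/s0 VC-HIT; vc=[4,27]
#11 0x48→b4/s0 VC-HIT; vc=[12,27]
#12 0x13a→b19/s3 L1-HIT; vc=[12,27]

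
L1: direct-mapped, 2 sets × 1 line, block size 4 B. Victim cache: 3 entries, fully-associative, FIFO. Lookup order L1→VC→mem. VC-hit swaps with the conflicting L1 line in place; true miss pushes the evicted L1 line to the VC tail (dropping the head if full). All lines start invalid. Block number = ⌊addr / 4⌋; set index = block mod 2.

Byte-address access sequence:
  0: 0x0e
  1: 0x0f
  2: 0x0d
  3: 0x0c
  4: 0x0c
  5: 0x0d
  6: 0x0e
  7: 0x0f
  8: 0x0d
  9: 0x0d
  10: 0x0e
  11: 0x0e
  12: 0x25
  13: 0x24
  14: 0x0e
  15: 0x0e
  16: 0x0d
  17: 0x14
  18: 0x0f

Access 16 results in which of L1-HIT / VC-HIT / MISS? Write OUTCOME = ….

OUTCOME = L1-HIT

#0 0xe→b3/s1 MISS; vc=[]
#1 0xf→b3/s1 L1-HIT; vc=[]
#2 0xd→b3/s1 L1-HIT; vc=[]
#3 0xc→b3/s1 L1-HIT; vc=[]
#4 0xc→b3/s1 L1-HIT; vc=[]
#5 0xd→b3/s1 L1-HIT; vc=[]
#6 0xe→b3/s1 L1-HIT; vc=[]
#7 0xf→b3/s1 L1-HIT; vc=[]
#8 0xd→b3/s1 L1-HIT; vc=[]
#9 0xd→b3/s1 L1-HIT; vc=[]
#10 0xe→b3/s1 L1-HIT; vc=[]
#11 0xe→b3/s1 L1-HIT; vc=[]
#12 0x25→b9/s1 MISS; vc=[3]
#13 0x24→b9/s1 L1-HIT; vc=[3]
#14 0xe→b3/s1 VC-HIT; vc=[9]
#15 0xe→b3/s1 L1-HIT; vc=[9]
#16 0xd→b3/s1 L1-HIT; vc=[9]
#17 0x14→b5/s1 MISS; vc=[9,3]
#18 0xf→b3/s1 VC-HIT; vc=[9,5]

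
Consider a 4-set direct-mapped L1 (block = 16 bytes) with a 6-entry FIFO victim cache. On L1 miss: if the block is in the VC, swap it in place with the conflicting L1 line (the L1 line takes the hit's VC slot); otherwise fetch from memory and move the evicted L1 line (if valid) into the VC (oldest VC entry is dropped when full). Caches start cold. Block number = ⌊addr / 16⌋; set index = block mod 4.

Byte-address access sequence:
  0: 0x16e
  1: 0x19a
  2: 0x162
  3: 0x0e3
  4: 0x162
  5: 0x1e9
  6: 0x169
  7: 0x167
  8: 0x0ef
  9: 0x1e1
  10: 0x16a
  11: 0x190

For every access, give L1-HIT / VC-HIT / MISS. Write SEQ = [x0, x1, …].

#0 0x16e→b22/s2 MISS; vc=[]
#1 0x19a→b25/s1 MISS; vc=[]
#2 0x162→b22/s2 L1-HIT; vc=[]
#3 0xe3→b14/s2 MISS; vc=[22]
#4 0x162→b22/s2 VC-HIT; vc=[14]
#5 0x1e9→b30/s2 MISS; vc=[14,22]
#6 0x169→b22/s2 VC-HIT; vc=[14,30]
#7 0x167→b22/s2 L1-HIT; vc=[14,30]
#8 0xef→b14/s2 VC-HIT; vc=[22,30]
#9 0x1e1→b30/s2 VC-HIT; vc=[22,14]
#10 0x16a→b22/s2 VC-HIT; vc=[30,14]
#11 0x190→b25/s1 L1-HIT; vc=[30,14]

SEQ = [MISS, MISS, L1-HIT, MISS, VC-HIT, MISS, VC-HIT, L1-HIT, VC-HIT, VC-HIT, VC-HIT, L1-HIT]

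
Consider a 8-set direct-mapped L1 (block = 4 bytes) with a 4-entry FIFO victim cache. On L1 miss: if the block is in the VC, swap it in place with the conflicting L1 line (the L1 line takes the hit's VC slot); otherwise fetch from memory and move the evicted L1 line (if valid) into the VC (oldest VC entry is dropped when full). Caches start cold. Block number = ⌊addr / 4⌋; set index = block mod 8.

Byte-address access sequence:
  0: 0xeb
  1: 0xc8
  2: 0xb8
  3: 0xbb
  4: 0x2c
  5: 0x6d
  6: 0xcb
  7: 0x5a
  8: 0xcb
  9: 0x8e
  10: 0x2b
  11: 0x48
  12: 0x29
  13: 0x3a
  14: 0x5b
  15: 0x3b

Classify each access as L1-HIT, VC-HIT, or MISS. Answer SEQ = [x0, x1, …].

#0 0xeb→b58/s2 MISS; vc=[]
#1 0xc8→b50/s2 MISS; vc=[58]
#2 0xb8→b46/s6 MISS; vc=[58]
#3 0xbb→b46/s6 L1-HIT; vc=[58]
#4 0x2c→b11/s3 MISS; vc=[58]
#5 0x6d→b27/s3 MISS; vc=[58,11]
#6 0xcb→b50/s2 L1-HIT; vc=[58,11]
#7 0x5a→b22/s6 MISS; vc=[58,11,46]
#8 0xcb→b50/s2 L1-HIT; vc=[58,11,46]
#9 0x8e→b35/s3 MISS; vc=[58,11,46,27]
#10 0x2b→b10/s2 MISS; vc=[11,46,27,50]
#11 0x48→b18/s2 MISS; vc=[46,27,50,10]
#12 0x29→b10/s2 VC-HIT; vc=[46,27,50,18]
#13 0x3a→b14/s6 MISS; vc=[27,50,18,22]
#14 0x5b→b22/s6 VC-HIT; vc=[27,50,18,14]
#15 0x3b→b14/s6 VC-HIT; vc=[27,50,18,22]

SEQ = [MISS, MISS, MISS, L1-HIT, MISS, MISS, L1-HIT, MISS, L1-HIT, MISS, MISS, MISS, VC-HIT, MISS, VC-HIT, VC-HIT]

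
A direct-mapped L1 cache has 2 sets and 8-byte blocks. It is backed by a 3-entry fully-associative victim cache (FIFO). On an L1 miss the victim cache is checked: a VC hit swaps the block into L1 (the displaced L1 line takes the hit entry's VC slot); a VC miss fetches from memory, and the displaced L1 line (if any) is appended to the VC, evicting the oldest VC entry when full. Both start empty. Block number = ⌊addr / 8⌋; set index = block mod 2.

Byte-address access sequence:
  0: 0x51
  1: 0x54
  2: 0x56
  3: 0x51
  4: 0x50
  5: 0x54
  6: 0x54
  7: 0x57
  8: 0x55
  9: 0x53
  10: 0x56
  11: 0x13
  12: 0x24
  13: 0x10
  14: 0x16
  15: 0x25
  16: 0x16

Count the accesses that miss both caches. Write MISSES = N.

0: 0x51 (blk 10, set 0) → MISS  vc=[]
1: 0x54 (blk 10, set 0) → L1-HIT  vc=[]
2: 0x56 (blk 10, set 0) → L1-HIT  vc=[]
3: 0x51 (blk 10, set 0) → L1-HIT  vc=[]
4: 0x50 (blk 10, set 0) → L1-HIT  vc=[]
5: 0x54 (blk 10, set 0) → L1-HIT  vc=[]
6: 0x54 (blk 10, set 0) → L1-HIT  vc=[]
7: 0x57 (blk 10, set 0) → L1-HIT  vc=[]
8: 0x55 (blk 10, set 0) → L1-HIT  vc=[]
9: 0x53 (blk 10, set 0) → L1-HIT  vc=[]
10: 0x56 (blk 10, set 0) → L1-HIT  vc=[]
11: 0x13 (blk 2, set 0) → MISS  vc=[10]
12: 0x24 (blk 4, set 0) → MISS  vc=[10, 2]
13: 0x10 (blk 2, set 0) → VC-HIT  vc=[10, 4]
14: 0x16 (blk 2, set 0) → L1-HIT  vc=[10, 4]
15: 0x25 (blk 4, set 0) → VC-HIT  vc=[10, 2]
16: 0x16 (blk 2, set 0) → VC-HIT  vc=[10, 4]

MISSES = 3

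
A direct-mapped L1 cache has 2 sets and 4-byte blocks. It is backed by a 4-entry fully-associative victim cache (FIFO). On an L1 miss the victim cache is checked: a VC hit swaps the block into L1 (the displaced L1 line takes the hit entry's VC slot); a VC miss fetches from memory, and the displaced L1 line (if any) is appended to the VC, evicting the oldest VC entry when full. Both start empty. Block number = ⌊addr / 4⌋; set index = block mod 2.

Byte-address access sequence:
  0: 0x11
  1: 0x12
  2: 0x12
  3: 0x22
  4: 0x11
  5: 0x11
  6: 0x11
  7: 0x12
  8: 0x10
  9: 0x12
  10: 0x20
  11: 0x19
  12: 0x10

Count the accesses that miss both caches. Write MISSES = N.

#0 0x11→b4/s0 MISS; vc=[]
#1 0x12→b4/s0 L1-HIT; vc=[]
#2 0x12→b4/s0 L1-HIT; vc=[]
#3 0x22→b8/s0 MISS; vc=[4]
#4 0x11→b4/s0 VC-HIT; vc=[8]
#5 0x11→b4/s0 L1-HIT; vc=[8]
#6 0x11→b4/s0 L1-HIT; vc=[8]
#7 0x12→b4/s0 L1-HIT; vc=[8]
#8 0x10→b4/s0 L1-HIT; vc=[8]
#9 0x12→b4/s0 L1-HIT; vc=[8]
#10 0x20→b8/s0 VC-HIT; vc=[4]
#11 0x19→b6/s0 MISS; vc=[4,8]
#12 0x10→b4/s0 VC-HIT; vc=[6,8]

MISSES = 3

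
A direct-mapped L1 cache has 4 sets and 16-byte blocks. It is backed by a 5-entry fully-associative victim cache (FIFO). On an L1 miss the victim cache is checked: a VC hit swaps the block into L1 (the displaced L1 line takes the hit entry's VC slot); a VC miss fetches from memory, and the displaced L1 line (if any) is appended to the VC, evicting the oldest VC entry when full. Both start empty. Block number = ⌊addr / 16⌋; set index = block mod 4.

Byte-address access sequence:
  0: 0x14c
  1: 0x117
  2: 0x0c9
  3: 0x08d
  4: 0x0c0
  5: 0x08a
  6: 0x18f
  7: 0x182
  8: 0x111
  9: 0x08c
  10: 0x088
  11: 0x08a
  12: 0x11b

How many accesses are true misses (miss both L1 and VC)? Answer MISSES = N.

MISSES = 5

0: 0x14c (blk 20, set 0) → MISS  vc=[]
1: 0x117 (blk 17, set 1) → MISS  vc=[]
2: 0xc9 (blk 12, set 0) → MISS  vc=[20]
3: 0x8d (blk 8, set 0) → MISS  vc=[20, 12]
4: 0xc0 (blk 12, set 0) → VC-HIT  vc=[20, 8]
5: 0x8a (blk 8, set 0) → VC-HIT  vc=[20, 12]
6: 0x18f (blk 24, set 0) → MISS  vc=[20, 12, 8]
7: 0x182 (blk 24, set 0) → L1-HIT  vc=[20, 12, 8]
8: 0x111 (blk 17, set 1) → L1-HIT  vc=[20, 12, 8]
9: 0x8c (blk 8, set 0) → VC-HIT  vc=[20, 12, 24]
10: 0x88 (blk 8, set 0) → L1-HIT  vc=[20, 12, 24]
11: 0x8a (blk 8, set 0) → L1-HIT  vc=[20, 12, 24]
12: 0x11b (blk 17, set 1) → L1-HIT  vc=[20, 12, 24]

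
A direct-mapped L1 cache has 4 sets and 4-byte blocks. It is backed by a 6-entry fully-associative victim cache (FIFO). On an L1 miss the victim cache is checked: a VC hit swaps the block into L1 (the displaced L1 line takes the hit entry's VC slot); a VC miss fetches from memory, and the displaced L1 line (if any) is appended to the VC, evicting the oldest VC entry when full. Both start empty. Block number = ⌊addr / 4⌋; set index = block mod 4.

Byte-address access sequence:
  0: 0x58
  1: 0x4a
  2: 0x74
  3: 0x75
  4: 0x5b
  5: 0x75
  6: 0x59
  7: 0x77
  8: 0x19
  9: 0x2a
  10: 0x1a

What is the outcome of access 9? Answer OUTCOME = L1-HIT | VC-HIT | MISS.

0: 0x58 (blk 22, set 2) → MISS  vc=[]
1: 0x4a (blk 18, set 2) → MISS  vc=[22]
2: 0x74 (blk 29, set 1) → MISS  vc=[22]
3: 0x75 (blk 29, set 1) → L1-HIT  vc=[22]
4: 0x5b (blk 22, set 2) → VC-HIT  vc=[18]
5: 0x75 (blk 29, set 1) → L1-HIT  vc=[18]
6: 0x59 (blk 22, set 2) → L1-HIT  vc=[18]
7: 0x77 (blk 29, set 1) → L1-HIT  vc=[18]
8: 0x19 (blk 6, set 2) → MISS  vc=[18, 22]
9: 0x2a (blk 10, set 2) → MISS  vc=[18, 22, 6]
10: 0x1a (blk 6, set 2) → VC-HIT  vc=[18, 22, 10]

OUTCOME = MISS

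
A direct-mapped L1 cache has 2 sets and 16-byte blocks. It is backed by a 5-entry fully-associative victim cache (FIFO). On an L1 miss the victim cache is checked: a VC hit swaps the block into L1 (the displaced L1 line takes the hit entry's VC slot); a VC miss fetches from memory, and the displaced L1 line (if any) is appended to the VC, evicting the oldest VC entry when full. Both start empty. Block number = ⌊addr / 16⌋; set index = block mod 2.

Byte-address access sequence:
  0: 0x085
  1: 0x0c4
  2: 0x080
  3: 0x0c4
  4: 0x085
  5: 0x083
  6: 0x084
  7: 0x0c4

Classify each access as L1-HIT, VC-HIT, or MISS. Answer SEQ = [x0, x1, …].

  [0] addr=0x85 blk=8 s=0: MISS | VC []
  [1] addr=0xc4 blk=12 s=0: MISS | VC [8]
  [2] addr=0x80 blk=8 s=0: VC-HIT | VC [12]
  [3] addr=0xc4 blk=12 s=0: VC-HIT | VC [8]
  [4] addr=0x85 blk=8 s=0: VC-HIT | VC [12]
  [5] addr=0x83 blk=8 s=0: L1-HIT | VC [12]
  [6] addr=0x84 blk=8 s=0: L1-HIT | VC [12]
  [7] addr=0xc4 blk=12 s=0: VC-HIT | VC [8]

SEQ = [MISS, MISS, VC-HIT, VC-HIT, VC-HIT, L1-HIT, L1-HIT, VC-HIT]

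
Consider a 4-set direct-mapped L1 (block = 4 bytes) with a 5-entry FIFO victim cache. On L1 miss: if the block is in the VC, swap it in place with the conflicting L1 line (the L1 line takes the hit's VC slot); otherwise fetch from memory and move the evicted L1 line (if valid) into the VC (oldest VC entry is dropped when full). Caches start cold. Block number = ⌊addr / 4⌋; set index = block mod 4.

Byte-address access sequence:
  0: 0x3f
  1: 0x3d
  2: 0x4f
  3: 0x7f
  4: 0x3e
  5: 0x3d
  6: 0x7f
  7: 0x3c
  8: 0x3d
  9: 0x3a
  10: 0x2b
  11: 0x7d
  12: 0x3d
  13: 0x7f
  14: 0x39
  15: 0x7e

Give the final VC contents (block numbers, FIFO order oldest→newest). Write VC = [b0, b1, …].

VC = [15, 19, 10]

  [0] addr=0x3f blk=15 s=3: MISS | VC []
  [1] addr=0x3d blk=15 s=3: L1-HIT | VC []
  [2] addr=0x4f blk=19 s=3: MISS | VC [15]
  [3] addr=0x7f blk=31 s=3: MISS | VC [15, 19]
  [4] addr=0x3e blk=15 s=3: VC-HIT | VC [31, 19]
  [5] addr=0x3d blk=15 s=3: L1-HIT | VC [31, 19]
  [6] addr=0x7f blk=31 s=3: VC-HIT | VC [15, 19]
  [7] addr=0x3c blk=15 s=3: VC-HIT | VC [31, 19]
  [8] addr=0x3d blk=15 s=3: L1-HIT | VC [31, 19]
  [9] addr=0x3a blk=14 s=2: MISS | VC [31, 19]
  [10] addr=0x2b blk=10 s=2: MISS | VC [31, 19, 14]
  [11] addr=0x7d blk=31 s=3: VC-HIT | VC [15, 19, 14]
  [12] addr=0x3d blk=15 s=3: VC-HIT | VC [31, 19, 14]
  [13] addr=0x7f blk=31 s=3: VC-HIT | VC [15, 19, 14]
  [14] addr=0x39 blk=14 s=2: VC-HIT | VC [15, 19, 10]
  [15] addr=0x7e blk=31 s=3: L1-HIT | VC [15, 19, 10]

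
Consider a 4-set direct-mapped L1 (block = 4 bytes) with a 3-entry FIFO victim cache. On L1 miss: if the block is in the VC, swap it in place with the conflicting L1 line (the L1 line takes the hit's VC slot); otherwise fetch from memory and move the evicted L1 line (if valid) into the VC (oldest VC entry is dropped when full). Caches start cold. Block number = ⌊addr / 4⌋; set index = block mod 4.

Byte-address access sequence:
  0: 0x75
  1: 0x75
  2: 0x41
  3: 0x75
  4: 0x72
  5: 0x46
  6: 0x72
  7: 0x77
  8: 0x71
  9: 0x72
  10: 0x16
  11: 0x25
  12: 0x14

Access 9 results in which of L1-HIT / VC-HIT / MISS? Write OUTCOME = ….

OUTCOME = L1-HIT

  [0] addr=0x75 blk=29 s=1: MISS | VC []
  [1] addr=0x75 blk=29 s=1: L1-HIT | VC []
  [2] addr=0x41 blk=16 s=0: MISS | VC []
  [3] addr=0x75 blk=29 s=1: L1-HIT | VC []
  [4] addr=0x72 blk=28 s=0: MISS | VC [16]
  [5] addr=0x46 blk=17 s=1: MISS | VC [16, 29]
  [6] addr=0x72 blk=28 s=0: L1-HIT | VC [16, 29]
  [7] addr=0x77 blk=29 s=1: VC-HIT | VC [16, 17]
  [8] addr=0x71 blk=28 s=0: L1-HIT | VC [16, 17]
  [9] addr=0x72 blk=28 s=0: L1-HIT | VC [16, 17]
  [10] addr=0x16 blk=5 s=1: MISS | VC [16, 17, 29]
  [11] addr=0x25 blk=9 s=1: MISS | VC [17, 29, 5]
  [12] addr=0x14 blk=5 s=1: VC-HIT | VC [17, 29, 9]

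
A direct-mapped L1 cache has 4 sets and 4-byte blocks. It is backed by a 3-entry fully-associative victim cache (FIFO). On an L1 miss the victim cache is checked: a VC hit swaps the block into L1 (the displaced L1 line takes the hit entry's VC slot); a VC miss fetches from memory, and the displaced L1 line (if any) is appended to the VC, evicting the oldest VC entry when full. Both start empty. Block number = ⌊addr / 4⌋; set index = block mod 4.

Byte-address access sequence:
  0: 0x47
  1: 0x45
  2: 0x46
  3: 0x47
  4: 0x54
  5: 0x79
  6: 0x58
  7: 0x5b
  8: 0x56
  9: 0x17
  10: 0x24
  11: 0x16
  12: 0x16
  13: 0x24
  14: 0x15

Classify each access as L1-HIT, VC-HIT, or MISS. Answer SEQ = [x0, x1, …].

0: 0x47 (blk 17, set 1) → MISS  vc=[]
1: 0x45 (blk 17, set 1) → L1-HIT  vc=[]
2: 0x46 (blk 17, set 1) → L1-HIT  vc=[]
3: 0x47 (blk 17, set 1) → L1-HIT  vc=[]
4: 0x54 (blk 21, set 1) → MISS  vc=[17]
5: 0x79 (blk 30, set 2) → MISS  vc=[17]
6: 0x58 (blk 22, set 2) → MISS  vc=[17, 30]
7: 0x5b (blk 22, set 2) → L1-HIT  vc=[17, 30]
8: 0x56 (blk 21, set 1) → L1-HIT  vc=[17, 30]
9: 0x17 (blk 5, set 1) → MISS  vc=[17, 30, 21]
10: 0x24 (blk 9, set 1) → MISS  vc=[30, 21, 5]
11: 0x16 (blk 5, set 1) → VC-HIT  vc=[30, 21, 9]
12: 0x16 (blk 5, set 1) → L1-HIT  vc=[30, 21, 9]
13: 0x24 (blk 9, set 1) → VC-HIT  vc=[30, 21, 5]
14: 0x15 (blk 5, set 1) → VC-HIT  vc=[30, 21, 9]

SEQ = [MISS, L1-HIT, L1-HIT, L1-HIT, MISS, MISS, MISS, L1-HIT, L1-HIT, MISS, MISS, VC-HIT, L1-HIT, VC-HIT, VC-HIT]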